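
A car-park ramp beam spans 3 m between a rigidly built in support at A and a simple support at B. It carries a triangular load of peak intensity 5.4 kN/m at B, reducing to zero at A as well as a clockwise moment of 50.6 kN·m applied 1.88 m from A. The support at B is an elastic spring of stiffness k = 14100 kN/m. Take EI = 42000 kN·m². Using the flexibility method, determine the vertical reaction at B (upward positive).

R_B = 19.71 kN

Release the roller at B. Primary structure: cantilever fixed at A.
Primary-structure tip deflection at B by superposition:
  triangular load, peak 5.4 at the free end: 11w₀L⁴/(120EI) = 40.09/EI
  clockwise couple 50.6 at a = 1.88: M₀a(2L − a)/(2EI) = 196/EI
  δ_0 = 236.1/EI
Flexibility coefficient — unit upward force at B: δ_{BB} = L³/(3EI) = 9/EI.
With EI = 42000 kN·m²: δ_0 = 0.00562 m and δ_{BB} = 0.000214 m/kN.
Compatibility — the spring shortens by R_B/k under the reaction it provides: δ_0 − R_B·δ_{BB} = R_B/k. With 1/k = 0.000071 m/kN, R_B = δ_0 / (δ_{BB} + 1/k) = 0.00562 / (0.000214 + 0.000071) = 19.71 kN.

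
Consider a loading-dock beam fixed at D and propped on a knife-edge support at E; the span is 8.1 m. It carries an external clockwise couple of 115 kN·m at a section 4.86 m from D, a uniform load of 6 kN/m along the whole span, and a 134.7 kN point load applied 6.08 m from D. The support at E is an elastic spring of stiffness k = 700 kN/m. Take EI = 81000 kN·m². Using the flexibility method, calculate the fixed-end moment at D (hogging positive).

M_D = 535.7 kN·m

Release the roller at E. Primary structure: cantilever fixed at D.
Free-end deflection of the primary structure under the applied loading (downward +):
  clockwise couple 115 at a = 4.86: M₀a(2L − a)/(2EI) = 3169/EI
  UDL 6: wL⁴/(8EI) = 3229/EI
  point load 134.7 at a = 6.08: Pa²(3L − a)/(6EI) = 15121/EI
  δ_0 = 21518/EI
Flexibility coefficient — unit upward force at E: δ_{EE} = L³/(3EI) = 177.1/EI.
With EI = 81000 kN·m²: δ_0 = 0.26566 m and δ_{EE} = 0.002187 m/kN.
Compatibility — the spring shortens by R_E/k under the reaction it provides: δ_0 − R_E·δ_{EE} = R_E/k. With 1/k = 0.001429 m/kN, R_E = δ_0 / (δ_{EE} + 1/k) = 0.26566 / (0.002187 + 0.001429) = 73.48 kN.
Moment equilibrium about D: M_D = Σ(load moments about D) − R_E·L = 1131 − 73.48×8.1 = 535.7 kN·m.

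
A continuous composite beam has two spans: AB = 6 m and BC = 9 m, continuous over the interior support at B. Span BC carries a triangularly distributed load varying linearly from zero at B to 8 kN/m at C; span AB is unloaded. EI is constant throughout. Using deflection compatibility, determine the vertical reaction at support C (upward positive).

Insert a hinge at B; M_B is the redundant, and each span becomes simply supported.
End slopes at the hinge B, treating each span as simply supported:
  span BC: triangular load, peak 8: 7w₀L³/(360EI) = 113.4/EI
  relative rotation θ_0 = (0 + 113.4)/EI = 113.4/EI
A unit hogging moment at B produces rotation L₁/(3EI) + L₂/(3EI) = 5/EI.
Compatibility: M_B·(L₁+L₂)/(3EI) = θ_0, giving M_B = 22.68 kN·m (hogging).
Span BC, ΣM about C: R_B^{BC}·9 = 108 + 22.68, so R_B^{BC} = 14.52 kN and R_C = 36 − 14.52 = 21.48 kN.

R_C = 21.48 kN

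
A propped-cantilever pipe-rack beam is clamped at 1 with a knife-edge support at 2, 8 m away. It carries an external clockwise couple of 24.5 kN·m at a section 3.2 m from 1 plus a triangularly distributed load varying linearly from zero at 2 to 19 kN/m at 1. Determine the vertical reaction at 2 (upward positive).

R_2 = 18.14 kN

Choose R_2 as the redundant. The primary structure is the cantilever fixed at 1.
Downward deflection at the released point 2 due to the loads:
  clockwise couple 24.5 at a = 3.2: M₀a(2L − a)/(2EI) = 501.8/EI
  triangular load, peak 19 at the fixed end: w₀L⁴/(30EI) = 2594/EI
  δ_0 = 3096/EI
Tip deflection under a unit load at 2: L³/(3EI) = 170.7/EI.
The prop prevents deflection at 2: R_2 = δ_0/δ_{22} = 3096/170.7 = 18.14 kN.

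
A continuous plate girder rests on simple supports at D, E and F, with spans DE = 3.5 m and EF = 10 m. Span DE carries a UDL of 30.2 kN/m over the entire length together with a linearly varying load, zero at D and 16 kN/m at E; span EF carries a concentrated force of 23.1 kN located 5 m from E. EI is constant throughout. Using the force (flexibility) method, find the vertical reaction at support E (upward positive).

R_E = 101.4 kN

Take M_E as the redundant. Released structure: two simple spans DE and EF with a hinge at E.
Rotations at E on the released spans (each span's end-slope, ×1/EI):
  span DE: UDL 30.2: wL³/(24EI) = 53.95/EI
  span DE: triangular load, peak 16: w₀L³/(45EI) = 15.24/EI
  span EF: point load 23.1 at a = 5: Pab(L + b)/(6LEI) = 144.4/EI
  relative rotation θ_0 = (69.2 + 144.4)/EI = 213.6/EI
A unit hogging moment at E produces rotation L₁/(3EI) + L₂/(3EI) = 4.5/EI.
Compatibility: M_E·(L₁+L₂)/(3EI) = θ_0, giving M_E = 47.46 kN·m (hogging).
Span DE, ΣM about D with M_E applied at E: R_E^{DE}·3.5 = 250.3 + 47.46, so R_E^{DE} = 85.08 kN and R_D = 133.7 − 85.08 = 48.62 kN.
Span EF, ΣM about F: R_E^{EF}·10 = 115.5 + 47.46, so R_E^{EF} = 16.3 kN and R_F = 23.1 − 16.3 = 6.804 kN.
R_E = 85.08 + 16.3 = 101.4 kN.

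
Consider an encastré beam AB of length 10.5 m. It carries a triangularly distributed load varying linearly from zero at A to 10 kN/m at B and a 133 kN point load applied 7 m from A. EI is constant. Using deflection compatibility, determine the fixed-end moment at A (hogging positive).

M_A = 140.2 kN·m

Take the two fixed-end moments M_A, M_B as redundants; the released structure is the simple span AB.
Simple-span end rotations at A and B under the given loads:
  at A: triangular load, peak 10: 7w₀L³/(360EI) = 225.1/EI
  at B: triangular load, peak 10: w₀L³/(45EI) = 257.2/EI
  at A: point load 133 at a = 7: Pab(L + b)/(6LEI) = 724.1/EI
  at B: point load 133 at a = 7: Pab(L + a)/(6LEI) = 905.1/EI
  θ_A0 = 949.2/EI,  θ_B0 = 1162/EI
Flexibility coefficients: a unit moment at one end gives L/(3EI) there and L/(6EI) at the far end, so f₁₁ = f₂₂ = 3.5/EI and f₁₂ = f₂₁ = 1.75/EI.
Compatibility — zero rotation at each built-in end:
  3.5 M_A + 1.75 M_B = 949.2
  1.75 M_A + 3.5 M_B = 1162
Solving the pair gives M_A = 140.2 kN·m and M_B = 262 kN·m (hogging).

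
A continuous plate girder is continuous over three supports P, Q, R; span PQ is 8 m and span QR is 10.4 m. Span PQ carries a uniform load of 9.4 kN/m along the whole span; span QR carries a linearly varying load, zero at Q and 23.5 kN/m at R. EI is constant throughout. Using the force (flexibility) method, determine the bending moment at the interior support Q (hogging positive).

Release continuity at Q by inserting a hinge; the redundant is the internal moment M_Q. The primary structure is two simply-supported spans PQ and QR.
End slopes at the hinge Q, treating each span as simply supported:
  span PQ: UDL 9.4: wL³/(24EI) = 200.5/EI
  span QR: triangular load, peak 23.5: 7w₀L³/(360EI) = 514/EI
  relative rotation θ_0 = (200.5 + 514)/EI = 714.5/EI
A unit hogging moment at Q produces rotation L₁/(3EI) + L₂/(3EI) = 6.133/EI.
Slope continuity at Q: θ_0 = M_Q·6.133/EI, so M_Q = 714.5/6.133 = 116.5 kN·m (hogging).

M_Q = 116.5 kN·m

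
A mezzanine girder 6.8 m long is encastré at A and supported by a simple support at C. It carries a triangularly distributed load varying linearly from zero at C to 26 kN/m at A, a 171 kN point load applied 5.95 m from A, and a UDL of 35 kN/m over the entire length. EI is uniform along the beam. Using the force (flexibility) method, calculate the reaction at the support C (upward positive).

R_C = 246 kN

Choose R_C as the redundant. The primary structure is the cantilever fixed at A.
Downward deflection at the released point C due to the loads:
  triangular load, peak 26 at the fixed end: w₀L⁴/(30EI) = 1853/EI
  point load 171 at a = 5.95: Pa²(3L − a)/(6EI) = 14580/EI
  UDL 35: wL⁴/(8EI) = 9354/EI
  δ_0 = 25787/EI
Tip deflection under a unit load at C: L³/(3EI) = 104.8/EI.
The prop prevents deflection at C: R_C = δ_0/δ_{CC} = 25787/104.8 = 246 kN.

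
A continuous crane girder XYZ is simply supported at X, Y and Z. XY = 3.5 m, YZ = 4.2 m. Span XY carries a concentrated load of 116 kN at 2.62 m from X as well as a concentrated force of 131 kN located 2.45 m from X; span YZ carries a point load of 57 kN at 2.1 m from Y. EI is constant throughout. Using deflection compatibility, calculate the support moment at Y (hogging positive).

Take M_Y as the redundant. Released structure: two simple spans XY and YZ with a hinge at Y.
End slopes at the hinge Y, treating each span as simply supported:
  span XY: point load 116 at a = 2.62: Pab(L + a)/(6LEI) = 77.94/EI
  span XY: point load 131 at a = 2.45: Pab(L + a)/(6LEI) = 95.48/EI
  span YZ: point load 57 at a = 2.1: Pab(L + b)/(6LEI) = 62.84/EI
  relative rotation θ_0 = (173.4 + 62.84)/EI = 236.3/EI
A unit hogging moment at Y produces rotation L₁/(3EI) + L₂/(3EI) = 2.567/EI.
Slope continuity at Y: θ_0 = M_Y·2.567/EI, so M_Y = 236.3/2.567 = 92.05 kN·m (hogging).

M_Y = 92.05 kN·m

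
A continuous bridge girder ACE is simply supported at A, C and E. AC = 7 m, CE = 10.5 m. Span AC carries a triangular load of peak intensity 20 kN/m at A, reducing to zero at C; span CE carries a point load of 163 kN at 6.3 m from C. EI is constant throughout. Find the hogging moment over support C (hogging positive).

Take M_C as the redundant. Released structure: two simple spans AC and CE with a hinge at C.
Rotations at C on the released spans (each span's end-slope, ×1/EI):
  span AC: triangular load, peak 20: 7w₀L³/(360EI) = 133.4/EI
  span CE: point load 163 at a = 6.3: Pab(L + b)/(6LEI) = 1006/EI
  relative rotation θ_0 = (133.4 + 1006)/EI = 1140/EI
A unit hogging moment at C produces rotation L₁/(3EI) + L₂/(3EI) = 5.833/EI.
Slope continuity at C: θ_0 = M_C·5.833/EI, so M_C = 1140/5.833 = 195.4 kN·m (hogging).

M_C = 195.4 kN·m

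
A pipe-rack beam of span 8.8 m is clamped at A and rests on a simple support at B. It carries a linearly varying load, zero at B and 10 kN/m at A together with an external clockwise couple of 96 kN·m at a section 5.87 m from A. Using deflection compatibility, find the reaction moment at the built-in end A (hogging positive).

Release the roller at B. Primary structure: cantilever fixed at A.
Primary-structure tip deflection at B by superposition:
  triangular load, peak 10 at the fixed end: w₀L⁴/(30EI) = 1999/EI
  clockwise couple 96 at a = 5.87: M₀a(2L − a)/(2EI) = 3305/EI
  δ_0 = 5304/EI
Tip deflection under a unit load at B: L³/(3EI) = 227.2/EI.
The prop prevents deflection at B: R_B = δ_0/δ_{BB} = 5304/227.2 = 23.35 kN.
Moment equilibrium about A: M_A = Σ(load moments about A) − R_B·L = 225.1 − 23.35×8.8 = 19.59 kN·m.

M_A = 19.59 kN·m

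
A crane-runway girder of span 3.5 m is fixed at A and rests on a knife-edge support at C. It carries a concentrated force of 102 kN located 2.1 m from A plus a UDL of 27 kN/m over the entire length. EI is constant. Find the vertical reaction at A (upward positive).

R_A = 117 kN

Release the roller at C. Primary structure: cantilever fixed at A.
Free-end deflection of the primary structure under the applied loading (downward +):
  point load 102 at a = 2.1: Pa²(3L − a)/(6EI) = 629.7/EI
  UDL 27: wL⁴/(8EI) = 506.5/EI
  δ_0 = 1136/EI
Flexibility coefficient — unit upward force at C: δ_{CC} = L³/(3EI) = 14.29/EI.
The prop prevents deflection at C: R_C = δ_0/δ_{CC} = 1136/14.29 = 79.5 kN.
Vertical equilibrium: R_A = ΣP − R_C = 196.5 − 79.5 = 117 kN.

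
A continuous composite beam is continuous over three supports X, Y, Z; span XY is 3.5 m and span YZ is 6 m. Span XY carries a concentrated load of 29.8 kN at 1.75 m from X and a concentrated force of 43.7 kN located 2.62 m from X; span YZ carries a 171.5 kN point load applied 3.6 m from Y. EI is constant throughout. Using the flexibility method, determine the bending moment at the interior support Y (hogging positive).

Take M_Y as the redundant. Released structure: two simple spans XY and YZ with a hinge at Y.
End slopes at the hinge Y, treating each span as simply supported:
  span XY: point load 29.8 at a = 1.75: Pab(L + a)/(6LEI) = 22.82/EI
  span XY: point load 43.7 at a = 2.62: Pab(L + a)/(6LEI) = 29.36/EI
  span YZ: point load 171.5 at a = 3.6: Pab(L + b)/(6LEI) = 345.7/EI
  relative rotation θ_0 = (52.18 + 345.7)/EI = 397.9/EI
A unit hogging moment at Y produces rotation L₁/(3EI) + L₂/(3EI) = 3.167/EI.
Slope continuity at Y: θ_0 = M_Y·3.167/EI, so M_Y = 397.9/3.167 = 125.7 kN·m (hogging).

M_Y = 125.7 kN·m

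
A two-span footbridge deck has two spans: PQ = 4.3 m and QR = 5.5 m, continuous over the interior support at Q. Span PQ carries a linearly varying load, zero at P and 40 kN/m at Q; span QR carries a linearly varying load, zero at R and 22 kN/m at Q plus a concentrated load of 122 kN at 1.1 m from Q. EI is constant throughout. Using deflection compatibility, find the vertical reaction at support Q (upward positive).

Take M_Q as the redundant. Released structure: two simple spans PQ and QR with a hinge at Q.
Discontinuity in slope at Q on the released structure — sum the simple-span end rotations:
  span PQ: triangular load, peak 40: w₀L³/(45EI) = 70.67/EI
  span QR: triangular load, peak 22: w₀L³/(45EI) = 81.34/EI
  span QR: point load 122 at a = 1.1: Pab(L + b)/(6LEI) = 177.1/EI
  relative rotation θ_0 = (70.67 + 258.5)/EI = 329.2/EI
A unit hogging moment at Q produces rotation L₁/(3EI) + L₂/(3EI) = 3.267/EI.
Compatibility: M_Q·(L₁+L₂)/(3EI) = θ_0, giving M_Q = 100.8 kN·m (hogging).
Span PQ, ΣM about P with M_Q applied at Q: R_Q^{PQ}·4.3 = 246.5 + 100.8, so R_Q^{PQ} = 80.77 kN and R_P = 86 − 80.77 = 5.234 kN.
Span QR, ΣM about R: R_Q^{QR}·5.5 = 758.6 + 100.8, so R_Q^{QR} = 156.3 kN and R_R = 182.5 − 156.3 = 26.25 kN.
R_Q = 80.77 + 156.3 = 237 kN.

R_Q = 237 kN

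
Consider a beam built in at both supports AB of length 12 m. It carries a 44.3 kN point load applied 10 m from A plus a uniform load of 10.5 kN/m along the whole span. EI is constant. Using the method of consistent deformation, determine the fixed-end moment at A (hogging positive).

M_A = 138.3 kN·m

Take the two fixed-end moments M_A, M_B as redundants; the released structure is the simple span AB.
On the primary (simply-supported) span, the end slopes from the loading are:
  at A: point load 44.3 at a = 10: Pab(L + b)/(6LEI) = 172.3/EI
  at B: point load 44.3 at a = 10: Pab(L + a)/(6LEI) = 270.7/EI
  at A: UDL 10.5: wL³/(24EI) = 756/EI
  at B: UDL 10.5: wL³/(24EI) = 756/EI
  θ_A0 = 928.3/EI,  θ_B0 = 1027/EI
Flexibility coefficients: a unit moment at one end gives L/(3EI) there and L/(6EI) at the far end, so f₁₁ = f₂₂ = 4/EI and f₁₂ = f₂₁ = 2/EI.
Compatibility — zero rotation at each built-in end:
  4 M_A + 2 M_B = 928.3
  2 M_A + 4 M_B = 1027
Solving the pair gives M_A = 138.3 kN·m and M_B = 187.5 kN·m (hogging).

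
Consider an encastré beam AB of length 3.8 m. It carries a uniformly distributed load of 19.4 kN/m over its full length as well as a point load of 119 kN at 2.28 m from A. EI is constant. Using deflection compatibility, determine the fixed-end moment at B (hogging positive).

Release both end moments; the primary structure is a simply-supported span AB with redundants M_A and M_B.
On the primary (simply-supported) span, the end slopes from the loading are:
  at A: UDL 19.4: wL³/(24EI) = 44.35/EI
  at B: UDL 19.4: wL³/(24EI) = 44.35/EI
  at A: point load 119 at a = 2.28: Pab(L + b)/(6LEI) = 96.23/EI
  at B: point load 119 at a = 2.28: Pab(L + a)/(6LEI) = 110/EI
  θ_A0 = 140.6/EI,  θ_B0 = 154.3/EI
Flexibility coefficients: a unit moment at one end gives L/(3EI) there and L/(6EI) at the far end, so f₁₁ = f₂₂ = 1.267/EI and f₁₂ = f₂₁ = 0.6333/EI.
Compatibility — zero rotation at each built-in end:
  1.267 M_A + 0.6333 M_B = 140.6
  0.6333 M_A + 1.267 M_B = 154.3
Solving the pair gives M_A = 66.76 kN·m and M_B = 88.46 kN·m (hogging).

M_B = 88.46 kN·m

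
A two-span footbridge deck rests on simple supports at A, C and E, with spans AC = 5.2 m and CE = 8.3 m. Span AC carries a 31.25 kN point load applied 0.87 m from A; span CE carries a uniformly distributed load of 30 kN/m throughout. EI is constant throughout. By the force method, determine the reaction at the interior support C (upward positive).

Insert a hinge at C; M_C is the redundant, and each span becomes simply supported.
End slopes at the hinge C, treating each span as simply supported:
  span AC: point load 31.25 at a = 0.87: Pab(L + a)/(6LEI) = 22.9/EI
  span CE: UDL 30: wL³/(24EI) = 714.7/EI
  relative rotation θ_0 = (22.9 + 714.7)/EI = 737.6/EI
A unit hogging moment at C produces rotation L₁/(3EI) + L₂/(3EI) = 4.5/EI.
Compatibility: M_C·(L₁+L₂)/(3EI) = θ_0, giving M_C = 163.9 kN·m (hogging).
Span AC, ΣM about A with M_C applied at C: R_C^{AC}·5.2 = 27.19 + 163.9, so R_C^{AC} = 36.75 kN and R_A = 31.25 − 36.75 = -5.501 kN.
Span CE, ΣM about E: R_C^{CE}·8.3 = 1033 + 163.9, so R_C^{CE} = 144.2 kN and R_E = 249 − 144.2 = 104.8 kN.
R_C = 36.75 + 144.2 = 181 kN.

R_C = 181 kN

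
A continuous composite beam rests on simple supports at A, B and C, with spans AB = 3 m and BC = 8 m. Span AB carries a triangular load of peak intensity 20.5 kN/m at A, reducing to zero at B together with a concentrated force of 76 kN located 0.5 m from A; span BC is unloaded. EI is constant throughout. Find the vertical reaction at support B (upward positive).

R_B = 26.57 kN

Insert a hinge at B; M_B is the redundant, and each span becomes simply supported.
Discontinuity in slope at B on the released structure — sum the simple-span end rotations:
  span AB: triangular load, peak 20.5: 7w₀L³/(360EI) = 10.76/EI
  span AB: point load 76 at a = 0.5: Pab(L + a)/(6LEI) = 18.47/EI
  relative rotation θ_0 = (29.23 + 0)/EI = 29.23/EI
A unit hogging moment at B produces rotation L₁/(3EI) + L₂/(3EI) = 3.667/EI.
Slope continuity at B: θ_0 = M_B·3.667/EI, so M_B = 29.23/3.667 = 7.973 kN·m (hogging).
Span AB, ΣM about A with M_B applied at B: R_B^{AB}·3 = 68.75 + 7.973, so R_B^{AB} = 25.57 kN and R_A = 106.8 − 25.57 = 81.18 kN.
Span BC, ΣM about C: R_B^{BC}·8 = 0 + 7.973, so R_B^{BC} = 0.9966 kN and R_C = 0 − 0.9966 = -0.9966 kN.
R_B = 25.57 + 0.9966 = 26.57 kN.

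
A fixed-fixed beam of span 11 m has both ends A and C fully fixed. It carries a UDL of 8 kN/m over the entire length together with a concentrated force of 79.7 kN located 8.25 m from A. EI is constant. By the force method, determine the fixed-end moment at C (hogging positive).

Take the two fixed-end moments M_A, M_C as redundants; the released structure is the simple span AC.
On the primary (simply-supported) span, the end slopes from the loading are:
  at A: UDL 8: wL³/(24EI) = 443.7/EI
  at C: UDL 8: wL³/(24EI) = 443.7/EI
  at A: point load 79.7 at a = 8.25: Pab(L + b)/(6LEI) = 376.7/EI
  at C: point load 79.7 at a = 8.25: Pab(L + a)/(6LEI) = 527.4/EI
  θ_A0 = 820.4/EI,  θ_C0 = 971.1/EI
Flexibility coefficients: a unit moment at one end gives L/(3EI) there and L/(6EI) at the far end, so f₁₁ = f₂₂ = 3.667/EI and f₁₂ = f₂₁ = 1.833/EI.
Compatibility — zero rotation at each built-in end:
  3.667 M_A + 1.833 M_C = 820.4
  1.833 M_A + 3.667 M_C = 971.1
Solving the pair gives M_A = 121.8 kN·m and M_C = 204 kN·m (hogging).

M_C = 204 kN·m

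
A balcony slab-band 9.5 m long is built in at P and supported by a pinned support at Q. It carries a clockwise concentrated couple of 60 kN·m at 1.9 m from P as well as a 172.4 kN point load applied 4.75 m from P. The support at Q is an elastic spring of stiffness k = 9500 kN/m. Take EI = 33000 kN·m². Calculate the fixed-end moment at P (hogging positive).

M_P = 341.2 kN·m

Remove the prop at Q; the released (primary) structure is a cantilever built in at P.
Downward deflection at the released point Q due to the loads:
  clockwise couple 60 at a = 1.9: M₀a(2L − a)/(2EI) = 974.7/EI
  point load 172.4 at a = 4.75: Pa²(3L − a)/(6EI) = 15397/EI
  δ_0 = 16372/EI
Flexibility coefficient — unit upward force at Q: δ_{QQ} = L³/(3EI) = 285.8/EI.
With EI = 33000 kN·m²: δ_0 = 0.49611 m and δ_{QQ} = 0.00866 m/kN.
Compatibility — the spring shortens by R_Q/k under the reaction it provides: δ_0 − R_Q·δ_{QQ} = R_Q/k. With 1/k = 0.000105 m/kN, R_Q = δ_0 / (δ_{QQ} + 1/k) = 0.49611 / (0.00866 + 0.000105) = 56.6 kN.
Moment equilibrium about P: M_P = Σ(load moments about P) − R_Q·L = 878.9 − 56.6×9.5 = 341.2 kN·m.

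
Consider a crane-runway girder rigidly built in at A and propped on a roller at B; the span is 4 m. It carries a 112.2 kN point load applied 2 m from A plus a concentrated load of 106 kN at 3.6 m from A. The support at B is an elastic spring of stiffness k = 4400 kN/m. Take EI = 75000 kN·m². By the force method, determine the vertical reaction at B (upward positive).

R_B = 69.6 kN

Choose R_B as the redundant. The primary structure is the cantilever fixed at A.
Primary-structure tip deflection at B by superposition:
  point load 112.2 at a = 2: Pa²(3L − a)/(6EI) = 748/EI
  point load 106 at a = 3.6: Pa²(3L − a)/(6EI) = 1923/EI
  δ_0 = 2671/EI
Flexibility coefficient — unit upward force at B: δ_{BB} = L³/(3EI) = 21.33/EI.
With EI = 75000 kN·m²: δ_0 = 0.035617 m and δ_{BB} = 0.000284 m/kN.
Compatibility — the spring shortens by R_B/k under the reaction it provides: δ_0 − R_B·δ_{BB} = R_B/k. With 1/k = 0.000227 m/kN, R_B = δ_0 / (δ_{BB} + 1/k) = 0.035617 / (0.000284 + 0.000227) = 69.6 kN.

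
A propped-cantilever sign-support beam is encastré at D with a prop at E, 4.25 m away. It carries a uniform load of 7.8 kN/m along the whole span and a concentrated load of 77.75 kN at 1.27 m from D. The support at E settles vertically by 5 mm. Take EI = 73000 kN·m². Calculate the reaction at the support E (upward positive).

R_E = 7.544 kN

Remove the prop at E; the released (primary) structure is a cantilever built in at D.
Deflection at E on the released cantilever, summing each load's contribution:
  UDL 7.8: wL⁴/(8EI) = 318.1/EI
  point load 77.75 at a = 1.27: Pa²(3L − a)/(6EI) = 239.9/EI
  δ_0 = 558/EI
Flexibility coefficient — unit upward force at E: δ_{EE} = L³/(3EI) = 25.59/EI.
With EI = 73000 kN·m²: δ_0 = 0.007644 m and δ_{EE} = 0.000351 m/kN.
Compatibility — the beam at E must follow the support down by 0.005 m: δ_0 − R_E·δ_{EE} = 0.005, so R_E = (0.007644 − 0.005)/0.000351 = 7.544 kN.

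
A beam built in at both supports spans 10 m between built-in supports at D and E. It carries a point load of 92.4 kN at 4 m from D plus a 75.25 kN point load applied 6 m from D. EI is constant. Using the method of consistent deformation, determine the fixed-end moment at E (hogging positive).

M_E = 197.1 kN·m

Take the two fixed-end moments M_D, M_E as redundants; the released structure is the simple span DE.
End rotations of the released simple span under the applied load (×1/EI):
  at D: point load 92.4 at a = 4: Pab(L + b)/(6LEI) = 591.4/EI
  at E: point load 92.4 at a = 4: Pab(L + a)/(6LEI) = 517.4/EI
  at D: point load 75.25 at a = 6: Pab(L + b)/(6LEI) = 421.4/EI
  at E: point load 75.25 at a = 6: Pab(L + a)/(6LEI) = 481.6/EI
  θ_D0 = 1013/EI,  θ_E0 = 999/EI
Flexibility coefficients: a unit moment at one end gives L/(3EI) there and L/(6EI) at the far end, so f₁₁ = f₂₂ = 3.333/EI and f₁₂ = f₂₁ = 1.667/EI.
Compatibility — zero rotation at each built-in end:
  3.333 M_D + 1.667 M_E = 1013
  1.667 M_D + 3.333 M_E = 999
Solving the pair gives M_D = 205.3 kN·m and M_E = 197.1 kN·m (hogging).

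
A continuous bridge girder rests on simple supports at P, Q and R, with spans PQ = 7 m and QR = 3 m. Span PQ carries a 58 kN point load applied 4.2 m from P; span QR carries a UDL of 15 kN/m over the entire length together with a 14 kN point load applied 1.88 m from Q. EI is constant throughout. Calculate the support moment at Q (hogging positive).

M_Q = 61.65 kN·m

Release continuity at Q by inserting a hinge; the redundant is the internal moment M_Q. The primary structure is two simply-supported spans PQ and QR.
Discontinuity in slope at Q on the released structure — sum the simple-span end rotations:
  span PQ: point load 58 at a = 4.2: Pab(L + a)/(6LEI) = 181.9/EI
  span QR: UDL 15: wL³/(24EI) = 16.88/EI
  span QR: point load 14 at a = 1.88: Pab(L + b)/(6LEI) = 6.747/EI
  relative rotation θ_0 = (181.9 + 23.62)/EI = 205.5/EI
A unit hogging moment at Q produces rotation L₁/(3EI) + L₂/(3EI) = 3.333/EI.
Slope continuity at Q: θ_0 = M_Q·3.333/EI, so M_Q = 205.5/3.333 = 61.65 kN·m (hogging).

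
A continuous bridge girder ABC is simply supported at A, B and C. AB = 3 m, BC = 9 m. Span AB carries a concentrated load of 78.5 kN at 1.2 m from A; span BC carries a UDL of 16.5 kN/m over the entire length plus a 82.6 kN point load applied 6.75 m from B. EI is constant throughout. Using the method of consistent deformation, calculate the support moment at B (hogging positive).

Insert a hinge at B; M_B is the redundant, and each span becomes simply supported.
Rotations at B on the released spans (each span's end-slope, ×1/EI):
  span AB: point load 78.5 at a = 1.2: Pab(L + a)/(6LEI) = 39.56/EI
  span BC: UDL 16.5: wL³/(24EI) = 501.2/EI
  span BC: point load 82.6 at a = 6.75: Pab(L + b)/(6LEI) = 261.4/EI
  relative rotation θ_0 = (39.56 + 762.5)/EI = 802.1/EI
A unit hogging moment at B produces rotation L₁/(3EI) + L₂/(3EI) = 4/EI.
Compatibility: M_B·(L₁+L₂)/(3EI) = θ_0, giving M_B = 200.5 kN·m (hogging).

M_B = 200.5 kN·m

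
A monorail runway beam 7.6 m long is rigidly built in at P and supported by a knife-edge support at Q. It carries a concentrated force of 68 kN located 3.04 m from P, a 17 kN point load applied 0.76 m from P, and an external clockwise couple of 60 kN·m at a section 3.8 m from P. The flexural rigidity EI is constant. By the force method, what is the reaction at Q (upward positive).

R_Q = 23.27 kN

Take the reaction at Q as the redundant and release it; the primary structure is a cantilever fixed at P.
Primary-structure tip deflection at Q by superposition:
  point load 68 at a = 3.04: Pa²(3L − a)/(6EI) = 2070/EI
  point load 17 at a = 0.76: Pa²(3L − a)/(6EI) = 36.07/EI
  clockwise couple 60 at a = 3.8: M₀a(2L − a)/(2EI) = 1300/EI
  δ_0 = 3405/EI
Flexibility coefficient — unit upward force at Q: δ_{QQ} = L³/(3EI) = 146.3/EI.
Compatibility at Q: δ_0 − R_Q·δ_{QQ} = 0, so R_Q = 3405/146.3 = 23.27 kN.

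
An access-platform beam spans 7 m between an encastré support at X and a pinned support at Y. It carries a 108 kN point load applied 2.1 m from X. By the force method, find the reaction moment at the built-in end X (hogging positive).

M_X = 134.9 kN·m

Remove the prop at Y; the released (primary) structure is a cantilever built in at X.
Primary-structure tip deflection at Y by superposition:
  point load 108 at a = 2.1: Pa²(3L − a)/(6EI) = 1500/EI
Flexibility coefficient — unit upward force at Y: δ_{YY} = L³/(3EI) = 114.3/EI.
The prop prevents deflection at Y: R_Y = δ_0/δ_{YY} = 1500/114.3 = 13.12 kN.
Moment equilibrium about X: M_X = Σ(load moments about X) − R_Y·L = 226.8 − 13.12×7 = 134.9 kN·m.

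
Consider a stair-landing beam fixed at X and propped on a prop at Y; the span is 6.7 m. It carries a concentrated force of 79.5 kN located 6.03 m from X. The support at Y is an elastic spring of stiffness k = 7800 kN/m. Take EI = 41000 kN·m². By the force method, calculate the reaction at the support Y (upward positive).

R_Y = 64.25 kN

Remove the prop at Y; the released (primary) structure is a cantilever built in at X.
Free-end deflection of the primary structure under the applied loading (downward +):
  point load 79.5 at a = 6.03: Pa²(3L − a)/(6EI) = 6779/EI
Tip deflection under a unit load at Y: L³/(3EI) = 100.3/EI.
With EI = 41000 kN·m²: δ_0 = 0.16533 m and δ_{YY} = 0.002445 m/kN.
Compatibility — the spring shortens by R_Y/k under the reaction it provides: δ_0 − R_Y·δ_{YY} = R_Y/k. With 1/k = 0.000128 m/kN, R_Y = δ_0 / (δ_{YY} + 1/k) = 0.16533 / (0.002445 + 0.000128) = 64.25 kN.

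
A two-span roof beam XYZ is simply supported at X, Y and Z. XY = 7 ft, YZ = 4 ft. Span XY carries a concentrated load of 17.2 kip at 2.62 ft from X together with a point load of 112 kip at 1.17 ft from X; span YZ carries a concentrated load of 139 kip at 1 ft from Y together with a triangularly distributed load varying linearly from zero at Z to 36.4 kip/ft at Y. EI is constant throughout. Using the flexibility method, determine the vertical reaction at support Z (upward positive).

R_Z = 33.98 kip

Release continuity at Y by inserting a hinge; the redundant is the internal moment M_Y. The primary structure is two simply-supported spans XY and YZ.
End slopes at the hinge Y, treating each span as simply supported:
  span XY: point load 17.2 at a = 2.62: Pab(L + a)/(6LEI) = 45.21/EI
  span XY: point load 112 at a = 1.17: Pab(L + a)/(6LEI) = 148.6/EI
  span YZ: point load 139 at a = 1: Pab(L + b)/(6LEI) = 121.6/EI
  span YZ: triangular load, peak 36.4: w₀L³/(45EI) = 51.77/EI
  relative rotation θ_0 = (193.8 + 173.4)/EI = 367.2/EI
A unit hogging moment at Y produces rotation L₁/(3EI) + L₂/(3EI) = 3.667/EI.
Compatibility: M_Y·(L₁+L₂)/(3EI) = θ_0, giving M_Y = 100.1 kip·ft (hogging).
Span YZ, ΣM about Z: R_Y^{YZ}·4 = 611.1 + 100.1, so R_Y^{YZ} = 177.8 kip and R_Z = 211.8 − 177.8 = 33.98 kip.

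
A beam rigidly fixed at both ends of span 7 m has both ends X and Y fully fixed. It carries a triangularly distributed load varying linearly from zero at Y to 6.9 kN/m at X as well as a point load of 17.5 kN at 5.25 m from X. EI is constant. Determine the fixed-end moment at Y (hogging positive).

M_Y = 28.5 kN·m

Take the two fixed-end moments M_X, M_Y as redundants; the released structure is the simple span XY.
Simple-span end rotations at X and Y under the given loads:
  at X: triangular load, peak 6.9: w₀L³/(45EI) = 52.59/EI
  at Y: triangular load, peak 6.9: 7w₀L³/(360EI) = 46.02/EI
  at X: point load 17.5 at a = 5.25: Pab(L + b)/(6LEI) = 33.5/EI
  at Y: point load 17.5 at a = 5.25: Pab(L + a)/(6LEI) = 46.89/EI
  θ_X0 = 86.09/EI,  θ_Y0 = 92.91/EI
Flexibility coefficients: a unit moment at one end gives L/(3EI) there and L/(6EI) at the far end, so f₁₁ = f₂₂ = 2.333/EI and f₁₂ = f₂₁ = 1.167/EI.
Compatibility — zero rotation at each built-in end:
  2.333 M_X + 1.167 M_Y = 86.09
  1.167 M_X + 2.333 M_Y = 92.91
Solving the pair gives M_X = 22.65 kN·m and M_Y = 28.5 kN·m (hogging).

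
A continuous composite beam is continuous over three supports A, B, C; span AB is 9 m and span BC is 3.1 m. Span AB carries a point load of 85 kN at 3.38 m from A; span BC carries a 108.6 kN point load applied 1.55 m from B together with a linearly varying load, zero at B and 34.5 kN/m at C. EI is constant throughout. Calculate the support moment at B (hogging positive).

M_B = 112.9 kN·m

Take M_B as the redundant. Released structure: two simple spans AB and BC with a hinge at B.
Discontinuity in slope at B on the released structure — sum the simple-span end rotations:
  span AB: point load 85 at a = 3.38: Pab(L + a)/(6LEI) = 370.2/EI
  span BC: point load 108.6 at a = 1.55: Pab(L + b)/(6LEI) = 65.23/EI
  span BC: triangular load, peak 34.5: 7w₀L³/(360EI) = 19.98/EI
  relative rotation θ_0 = (370.2 + 85.21)/EI = 455.4/EI
A unit hogging moment at B produces rotation L₁/(3EI) + L₂/(3EI) = 4.033/EI.
Slope continuity at B: θ_0 = M_B·4.033/EI, so M_B = 455.4/4.033 = 112.9 kN·m (hogging).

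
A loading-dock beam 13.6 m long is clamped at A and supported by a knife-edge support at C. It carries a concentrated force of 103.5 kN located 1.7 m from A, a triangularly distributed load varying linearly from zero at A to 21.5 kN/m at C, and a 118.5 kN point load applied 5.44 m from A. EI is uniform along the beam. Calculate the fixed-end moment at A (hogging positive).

Release the roller at C. Primary structure: cantilever fixed at A.
Deflection at C on the released cantilever, summing each load's contribution:
  point load 103.5 at a = 1.7: Pa²(3L − a)/(6EI) = 1949/EI
  triangular load, peak 21.5 at the free end: 11w₀L⁴/(120EI) = 67423/EI
  point load 118.5 at a = 5.44: Pa²(3L − a)/(6EI) = 20667/EI
  δ_0 = 90039/EI
Tip deflection under a unit load at C: L³/(3EI) = 838.5/EI.
The prop prevents deflection at C: R_C = δ_0/δ_{CC} = 90039/838.5 = 107.4 kN.
Moment equilibrium about A: M_A = Σ(load moments about A) − R_C·L = 2146 − 107.4×13.6 = 685.7 kN·m.

M_A = 685.7 kN·m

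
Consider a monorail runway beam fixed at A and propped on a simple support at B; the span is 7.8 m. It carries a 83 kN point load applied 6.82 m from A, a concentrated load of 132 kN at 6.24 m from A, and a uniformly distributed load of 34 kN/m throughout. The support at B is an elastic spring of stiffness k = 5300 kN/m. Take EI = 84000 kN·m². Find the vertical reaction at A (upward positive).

Remove the prop at B; the released (primary) structure is a cantilever built in at A.
Downward deflection at the released point B due to the loads:
  point load 83 at a = 6.82: Pa²(3L − a)/(6EI) = 10668/EI
  point load 132 at a = 6.24: Pa²(3L − a)/(6EI) = 14700/EI
  UDL 34: wL⁴/(8EI) = 15731/EI
  δ_0 = 41099/EI
Flexibility coefficient — unit upward force at B: δ_{BB} = L³/(3EI) = 158.2/EI.
With EI = 84000 kN·m²: δ_0 = 0.48927 m and δ_{BB} = 0.001883 m/kN.
Compatibility — the spring shortens by R_B/k under the reaction it provides: δ_0 − R_B·δ_{BB} = R_B/k. With 1/k = 0.000189 m/kN, R_B = δ_0 / (δ_{BB} + 1/k) = 0.48927 / (0.001883 + 0.000189) = 236.2 kN.
Vertical equilibrium: R_A = ΣP − R_B = 480.2 − 236.2 = 244 kN.

R_A = 244 kN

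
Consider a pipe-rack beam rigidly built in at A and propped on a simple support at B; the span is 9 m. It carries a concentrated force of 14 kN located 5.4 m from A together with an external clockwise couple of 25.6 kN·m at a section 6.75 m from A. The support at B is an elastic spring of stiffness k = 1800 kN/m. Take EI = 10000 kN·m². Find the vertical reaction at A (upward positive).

R_A = 4.177 kN

Take the reaction at B as the redundant and release it; the primary structure is a cantilever fixed at A.
Primary-structure tip deflection at B by superposition:
  point load 14 at a = 5.4: Pa²(3L − a)/(6EI) = 1470/EI
  clockwise couple 25.6 at a = 6.75: M₀a(2L − a)/(2EI) = 972/EI
  δ_0 = 2442/EI
Flexibility coefficient — unit upward force at B: δ_{BB} = L³/(3EI) = 243/EI.
With EI = 10000 kN·m²: δ_0 = 0.24417 m and δ_{BB} = 0.0243 m/kN.
Compatibility — the spring shortens by R_B/k under the reaction it provides: δ_0 − R_B·δ_{BB} = R_B/k. With 1/k = 0.000556 m/kN, R_B = δ_0 / (δ_{BB} + 1/k) = 0.24417 / (0.0243 + 0.000556) = 9.823 kN.
Vertical equilibrium: R_A = ΣP − R_B = 14 − 9.823 = 4.177 kN.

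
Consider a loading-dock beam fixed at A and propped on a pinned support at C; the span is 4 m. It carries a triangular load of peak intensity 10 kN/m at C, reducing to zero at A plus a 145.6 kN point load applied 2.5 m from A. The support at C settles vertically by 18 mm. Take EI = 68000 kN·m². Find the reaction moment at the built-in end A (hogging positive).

Remove the prop at C; the released (primary) structure is a cantilever built in at A.
Deflection at C on the released cantilever, summing each load's contribution:
  triangular load, peak 10 at the free end: 11w₀L⁴/(120EI) = 234.7/EI
  point load 145.6 at a = 2.5: Pa²(3L − a)/(6EI) = 1441/EI
  δ_0 = 1676/EI
Flexibility coefficient — unit upward force at C: δ_{CC} = L³/(3EI) = 21.33/EI.
With EI = 68000 kN·m²: δ_0 = 0.02464 m and δ_{CC} = 0.000314 m/kN.
Compatibility — the beam at C must follow the support down by 0.018 m: δ_0 − R_C·δ_{CC} = 0.018, so R_C = (0.02464 − 0.018)/0.000314 = 21.16 kN.
Moment equilibrium about A: M_A = Σ(load moments about A) − R_C·L = 417.3 − 21.16×4 = 332.7 kN·m.

M_A = 332.7 kN·m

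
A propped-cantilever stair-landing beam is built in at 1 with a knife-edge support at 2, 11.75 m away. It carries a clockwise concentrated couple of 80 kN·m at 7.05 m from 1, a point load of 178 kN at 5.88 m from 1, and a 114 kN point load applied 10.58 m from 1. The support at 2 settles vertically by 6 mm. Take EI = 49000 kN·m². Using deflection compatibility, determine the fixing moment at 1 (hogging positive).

Choose R_2 as the redundant. The primary structure is the cantilever fixed at 1.
Deflection at 2 on the released cantilever, summing each load's contribution:
  clockwise couple 80 at a = 7.05: M₀a(2L − a)/(2EI) = 4639/EI
  point load 178 at a = 5.88: Pa²(3L − a)/(6EI) = 30125/EI
  point load 114 at a = 10.58: Pa²(3L − a)/(6EI) = 52468/EI
  δ_0 = 87232/EI
Flexibility coefficient — unit upward force at 2: δ_{22} = L³/(3EI) = 540.7/EI.
With EI = 49000 kN·m²: δ_0 = 1.7802 m and δ_{22} = 0.011036 m/kN.
Compatibility — the beam at 2 must follow the support down by 0.006 m: δ_0 − R_2·δ_{22} = 0.006, so R_2 = (1.7802 − 0.006)/0.011036 = 160.8 kN.
Moment equilibrium about 1: M_1 = Σ(load moments about 1) − R_2·L = 2333 − 160.8×11.75 = 443.7 kN·m.

M_1 = 443.7 kN·m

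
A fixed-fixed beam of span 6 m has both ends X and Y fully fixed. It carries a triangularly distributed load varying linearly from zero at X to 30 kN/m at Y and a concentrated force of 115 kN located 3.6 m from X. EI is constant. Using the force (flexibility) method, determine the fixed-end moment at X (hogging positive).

Take the two fixed-end moments M_X, M_Y as redundants; the released structure is the simple span XY.
On the primary (simply-supported) span, the end slopes from the loading are:
  at X: triangular load, peak 30: 7w₀L³/(360EI) = 126/EI
  at Y: triangular load, peak 30: w₀L³/(45EI) = 144/EI
  at X: point load 115 at a = 3.6: Pab(L + b)/(6LEI) = 231.8/EI
  at Y: point load 115 at a = 3.6: Pab(L + a)/(6LEI) = 265/EI
  θ_X0 = 357.8/EI,  θ_Y0 = 409/EI
Flexibility coefficients: a unit moment at one end gives L/(3EI) there and L/(6EI) at the far end, so f₁₁ = f₂₂ = 2/EI and f₁₂ = f₂₁ = 1/EI.
Compatibility — zero rotation at each built-in end:
  2 M_X + 1 M_Y = 357.8
  1 M_X + 2 M_Y = 409
Solving the pair gives M_X = 102.2 kN·m and M_Y = 153.4 kN·m (hogging).

M_X = 102.2 kN·m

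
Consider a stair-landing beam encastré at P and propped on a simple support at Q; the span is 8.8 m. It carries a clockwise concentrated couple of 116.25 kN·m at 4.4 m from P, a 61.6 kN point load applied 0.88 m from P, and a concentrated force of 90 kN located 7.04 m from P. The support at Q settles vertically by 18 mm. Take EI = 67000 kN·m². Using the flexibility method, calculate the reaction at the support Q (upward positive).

Release the roller at Q. Primary structure: cantilever fixed at P.
Primary-structure tip deflection at Q by superposition:
  clockwise couple 116.25 at a = 4.4: M₀a(2L − a)/(2EI) = 3376/EI
  point load 61.6 at a = 0.88: Pa²(3L − a)/(6EI) = 202.9/EI
  point load 90 at a = 7.04: Pa²(3L − a)/(6EI) = 14393/EI
  δ_0 = 17971/EI
Flexibility coefficient — unit upward force at Q: δ_{QQ} = L³/(3EI) = 227.2/EI.
With EI = 67000 kN·m²: δ_0 = 0.26823 m and δ_{QQ} = 0.00339 m/kN.
Compatibility — the beam at Q must follow the support down by 0.018 m: δ_0 − R_Q·δ_{QQ} = 0.018, so R_Q = (0.26823 − 0.018)/0.00339 = 73.81 kN.

R_Q = 73.81 kN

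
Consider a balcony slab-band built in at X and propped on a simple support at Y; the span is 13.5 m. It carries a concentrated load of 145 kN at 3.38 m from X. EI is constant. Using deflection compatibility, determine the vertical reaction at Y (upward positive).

R_Y = 12.5 kN

Remove the prop at Y; the released (primary) structure is a cantilever built in at X.
Downward deflection at the released point Y due to the loads:
  point load 145 at a = 3.38: Pa²(3L − a)/(6EI) = 10248/EI
Tip deflection under a unit load at Y: L³/(3EI) = 820.1/EI.
The prop prevents deflection at Y: R_Y = δ_0/δ_{YY} = 10248/820.1 = 12.5 kN.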